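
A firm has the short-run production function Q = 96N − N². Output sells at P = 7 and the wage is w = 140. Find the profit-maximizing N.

N* = 38

The marginal product of N is MP_N = 96 − 2N.
A price-taking firm hires until the value of the marginal product equals the wage: P·MP_N = w, so 7·(96 − 2N) = 140.
Then 96 − 2N = 20, giving N = 38.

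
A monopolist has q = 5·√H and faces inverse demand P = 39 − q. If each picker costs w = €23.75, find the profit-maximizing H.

Marginal revenue from the inverse demand is MR = 39 − 2q.
The marginal product is MP_H = 2.5·H^(-1/2).
A monopolist hires until marginal revenue product equals the wage: MR·MP_H = w.
At H, q = 5·√H. Substituting and solving: (39 − 10·√H)·2.5·H^(-1/2) = 23.75 gives H = 4.

H* = 4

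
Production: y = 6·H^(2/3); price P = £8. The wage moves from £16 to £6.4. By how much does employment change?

ΔH = 117

From P·MP_H = w with MP_H = 4·H^(-1/3), the labor demand is H(w) = (32/w)^(3).
At w = 16: H = 8. At w = 6.4: H = 125.
ΔH = 125 − 8 = 117.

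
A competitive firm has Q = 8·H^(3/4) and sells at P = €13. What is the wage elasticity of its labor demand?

MP_H = (3/4)·8·H^(-1/4), so P·MP_H = w gives 78·H^(-1/4) = w.
Solving, H(w) = (78/w)^(4). This is a constant-elasticity form: H ∝ w^(−4), so ε = −4.

ε = -4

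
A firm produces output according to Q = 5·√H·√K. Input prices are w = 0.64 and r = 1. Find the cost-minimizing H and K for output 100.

H* = 25, K* = 16

Cost minimization requires the marginal rate of technical substitution to equal the input-price ratio: MP_H/MP_K = w/r.
Here MP_H/MP_K = (1/2)·(K/H)/(1/2) = (K/H). Setting this equal to 0.64/1 = 0.64 gives K = 0.64H.
Substituting into Q = 100: 5·H^(1/2)·(0.64H)^(1/2) = 100.
Solving, H = 25 and K = 16.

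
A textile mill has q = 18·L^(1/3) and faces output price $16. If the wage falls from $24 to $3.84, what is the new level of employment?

From P·MP_L = w with MP_L = 6·L^(-2/3), the labor demand is L(w) = (96/w)^(3/2).
At w = 24: L = 8. At w = 3.84: L = 125.

L* = 125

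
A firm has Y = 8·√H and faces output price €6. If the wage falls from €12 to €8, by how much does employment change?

ΔH = 5

From P·MP_H = w with MP_H = 4·H^(-1/2), the labor demand is H(w) = (24/w)^(2).
At w = 12: H = 4. At w = 8: H = 9.
ΔH = 9 − 4 = 5.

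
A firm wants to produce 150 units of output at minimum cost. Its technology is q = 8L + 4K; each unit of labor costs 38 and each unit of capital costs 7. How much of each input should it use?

L* = 0, K* = 37.5

The inputs are perfect substitutes, so the firm uses whichever has the lower cost per unit of output.
Cost per unit of output via L is w/8 = 4.75; via K it is r/4 = 1.75. K is cheaper.
Producing q = 150 with K alone: L = 0, K = 37.5.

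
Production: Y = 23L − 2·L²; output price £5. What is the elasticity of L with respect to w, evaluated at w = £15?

From P·MP_L = w with MP_L = 23 − 4L, labor demand is L(w) = (23 − w/5)/4.
dL/dw = −1/(20) = -0.05.
At w = 15, L = 5, so ε = (dL/dw)·(w/L) = (-0.05)·(15/5) = -0.15.

ε = -0.15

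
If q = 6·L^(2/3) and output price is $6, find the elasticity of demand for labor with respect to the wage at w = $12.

MP_L = (2/3)·6·L^(-1/3), so P·MP_L = w gives 24·L^(-1/3) = w.
Solving, L(w) = (24/w)^(3). This is a constant-elasticity form: L ∝ w^(−3), so ε = −3.

ε = -3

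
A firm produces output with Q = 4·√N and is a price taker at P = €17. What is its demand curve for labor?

MP_N = (1/2)·4·N^(-1/2) = 2·N^(-1/2).
Setting P·MP_N = w: 34·N^(-1/2) = w.
Solving for N: N^(-1/2) = w/34, so N = (34/w)^(2).

N(w) = 1156/w²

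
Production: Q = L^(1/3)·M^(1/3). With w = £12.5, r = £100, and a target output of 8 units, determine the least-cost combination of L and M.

Cost minimization requires the marginal rate of technical substitution to equal the input-price ratio: MP_L/MP_M = w/r.
Here MP_L/MP_M = (1/3)·(M/L)/(1/3) = (M/L). Setting this equal to 12.5/100 = 0.125 gives M = 0.125L.
Substituting into Q = 8: L^(1/3)·(0.125L)^(1/3) = 8.
Solving, L = 64 and M = 8.

L* = 64, M* = 8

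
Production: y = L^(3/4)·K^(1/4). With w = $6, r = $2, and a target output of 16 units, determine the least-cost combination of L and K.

L* = 16, K* = 16

Cost minimization requires the marginal rate of technical substitution to equal the input-price ratio: MP_L/MP_K = w/r.
Here MP_L/MP_K = (3/4)·(K/L)/(1/4) = 3·(K/L). Setting this equal to 6/2 = 3 gives K = L.
Substituting into y = 16: L^(3/4)·(L)^(1/4) = 16.
Solving, L = 16 and K = 16.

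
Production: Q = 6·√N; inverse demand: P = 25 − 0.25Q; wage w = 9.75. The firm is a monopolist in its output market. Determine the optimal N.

N* = 16

Marginal revenue from the inverse demand is MR = 25 − 0.5Q.
The marginal product is MP_N = 3·N^(-1/2).
A monopolist hires until marginal revenue product equals the wage: MR·MP_N = w.
At N, Q = 6·√N. Substituting and solving: (25 − 3·√N)·3·N^(-1/2) = 9.75 gives N = 16.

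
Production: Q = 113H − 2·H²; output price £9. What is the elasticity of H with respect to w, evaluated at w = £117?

From P·MP_H = w with MP_H = 113 − 4H, labor demand is H(w) = (113 − w/9)/4.
dH/dw = −1/(36) = -1/36.
At w = 117, H = 25, so ε = (dH/dw)·(w/H) = (-1/36)·(117/25) = -0.13.

ε = -0.13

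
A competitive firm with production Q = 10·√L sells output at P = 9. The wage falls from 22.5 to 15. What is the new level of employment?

From P·MP_L = w with MP_L = 5·L^(-1/2), the labor demand is L(w) = (45/w)^(2).
At w = 22.5: L = 4. At w = 15: L = 9.

L* = 9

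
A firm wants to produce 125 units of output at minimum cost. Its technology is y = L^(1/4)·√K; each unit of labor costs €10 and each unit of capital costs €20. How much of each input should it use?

Cost minimization requires the marginal rate of technical substitution to equal the input-price ratio: MP_L/MP_K = w/r.
Here MP_L/MP_K = (1/4)·(K/L)/(1/2) = 0.5·(K/L). Setting this equal to 10/20 = 0.5 gives K = L.
Substituting into y = 125: L^(1/4)·(L)^(1/2) = 125.
Solving, L = 625 and K = 625.

L* = 625, K* = 625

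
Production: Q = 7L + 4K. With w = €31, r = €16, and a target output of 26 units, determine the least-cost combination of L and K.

The inputs are perfect substitutes, so the firm uses whichever has the lower cost per unit of output.
Cost per unit of output via L is w/7 = 31/7; via K it is r/4 = 4. K is cheaper.
Producing Q = 26 with K alone: L = 0, K = 6.5.

L* = 0, K* = 6.5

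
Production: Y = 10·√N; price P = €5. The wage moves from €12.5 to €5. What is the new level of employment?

N* = 25

From P·MP_N = w with MP_N = 5·N^(-1/2), the labor demand is N(w) = (25/w)^(2).
At w = 12.5: N = 4. At w = 5: N = 25.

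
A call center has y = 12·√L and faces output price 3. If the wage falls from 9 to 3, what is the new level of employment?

L* = 36

From P·MP_L = w with MP_L = 6·L^(-1/2), the labor demand is L(w) = (18/w)^(2).
At w = 9: L = 4. At w = 3: L = 36.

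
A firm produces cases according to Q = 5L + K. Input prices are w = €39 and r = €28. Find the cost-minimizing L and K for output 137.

The inputs are perfect substitutes, so the firm uses whichever has the lower cost per unit of output.
Cost per unit of output via L is 7.8; via K it is 28. L is cheaper.
Producing Q = 137 with L alone: L = 27.4, K = 0.

L* = 27.4, K* = 0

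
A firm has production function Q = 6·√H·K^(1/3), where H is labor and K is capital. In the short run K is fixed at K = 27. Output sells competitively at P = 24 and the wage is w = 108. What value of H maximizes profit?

H* = 4

With K = 27, MP_H = (1/2)·6·H^(-1/2)·27^(1/3) = 9·H^(-1/2).
Profit maximization for a price taker requires P·MP_H = w: 24·9·H^(-1/2) = 108.
So H^(-1/2) = 0.5, which gives H = 4.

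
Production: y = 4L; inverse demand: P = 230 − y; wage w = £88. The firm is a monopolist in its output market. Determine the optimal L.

Marginal revenue from the inverse demand is MR = 230 − 2y.
The marginal product is MP_L = 4.
A monopolist hires until marginal revenue product equals the wage: MR·MP_L = w.
(230 − 8L)·4 = 88, so L = 26.

L* = 26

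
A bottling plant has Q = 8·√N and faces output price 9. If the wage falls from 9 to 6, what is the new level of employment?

From P·MP_N = w with MP_N = 4·N^(-1/2), the labor demand is N(w) = (36/w)^(2).
At w = 9: N = 16. At w = 6: N = 36.

N* = 36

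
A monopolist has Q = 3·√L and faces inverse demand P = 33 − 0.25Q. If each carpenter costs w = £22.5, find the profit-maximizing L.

L* = 4

Marginal revenue from the inverse demand is MR = 33 − 0.5Q.
The marginal product is MP_L = 1.5·L^(-1/2).
A monopolist hires until marginal revenue product equals the wage: MR·MP_L = w.
At L, Q = 3·√L. Substituting and solving: (33 − 1.5·√L)·1.5·L^(-1/2) = 22.5 gives L = 4.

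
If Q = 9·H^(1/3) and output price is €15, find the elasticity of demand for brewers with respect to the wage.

ε = -1.5

MP_H = (1/3)·9·H^(-2/3), so P·MP_H = w gives 45·H^(-2/3) = w.
Solving, H(w) = (45/w)^(3/2). This is a constant-elasticity form: H ∝ w^(−3/2), so ε = −3/2.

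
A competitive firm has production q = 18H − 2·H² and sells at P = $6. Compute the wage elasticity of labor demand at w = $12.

From P·MP_H = w with MP_H = 18 − 4H, labor demand is H(w) = (18 − w/6)/4.
dH/dw = −1/(24) = -1/24.
At w = 12, H = 4, so ε = (dH/dw)·(w/H) = (-1/24)·(12/4) = -0.125.

ε = -0.125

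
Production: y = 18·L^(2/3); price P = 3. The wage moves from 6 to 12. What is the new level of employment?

From P·MP_L = w with MP_L = 12·L^(-1/3), the labor demand is L(w) = (36/w)^(3).
At w = 6: L = 216. At w = 12: L = 27.

L* = 27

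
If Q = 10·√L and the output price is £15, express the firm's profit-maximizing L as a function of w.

MP_L = (1/2)·10·L^(-1/2) = 5·L^(-1/2).
Setting P·MP_L = w: 75·L^(-1/2) = w.
Solving for L: L^(-1/2) = w/75, so L = (75/w)^(2).

L(w) = 5625/w²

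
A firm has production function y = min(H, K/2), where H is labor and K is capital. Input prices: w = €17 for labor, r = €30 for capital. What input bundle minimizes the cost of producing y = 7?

H* = 7, K* = 14

With a fixed-proportions technology, the cost-minimizing bundle uses no slack in either input: H = K/2 = y.
So H = 7 and K = 2·7 = 14.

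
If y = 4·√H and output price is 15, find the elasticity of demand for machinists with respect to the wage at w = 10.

MP_H = (1/2)·4·H^(-1/2), so P·MP_H = w gives 30·H^(-1/2) = w.
Solving, H(w) = (30/w)^(2). This is a constant-elasticity form: H ∝ w^(−2), so ε = −2.

ε = -2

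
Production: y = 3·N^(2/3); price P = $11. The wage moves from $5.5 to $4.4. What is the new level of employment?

N* = 125

From P·MP_N = w with MP_N = 2·N^(-1/3), the labor demand is N(w) = (22/w)^(3).
At w = 5.5: N = 64. At w = 4.4: N = 125.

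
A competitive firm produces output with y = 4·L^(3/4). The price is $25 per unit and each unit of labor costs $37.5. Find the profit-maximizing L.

MP_L = (3/4)·4·L^(-1/4) = 3·L^(-1/4).
Profit maximization for a price taker requires P·MP_L = w: 25·3·L^(-1/4) = 37.5.
So L^(-1/4) = 0.5, which gives L = 16.

L* = 16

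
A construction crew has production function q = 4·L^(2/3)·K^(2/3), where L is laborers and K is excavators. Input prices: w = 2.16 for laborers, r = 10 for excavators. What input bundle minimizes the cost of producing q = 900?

L* = 125, K* = 27

Cost minimization requires the marginal rate of technical substitution to equal the input-price ratio: MP_L/MP_K = w/r.
Here MP_L/MP_K = (2/3)·(K/L)/(2/3) = (K/L). Setting this equal to 2.16/10 = 0.216 gives K = 0.216L.
Substituting into q = 900: 4·L^(2/3)·(0.216L)^(2/3) = 900.
Solving, L = 125 and K = 27.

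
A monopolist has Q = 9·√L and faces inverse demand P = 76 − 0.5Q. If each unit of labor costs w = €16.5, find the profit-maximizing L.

Marginal revenue from the inverse demand is MR = 76 − Q.
The marginal product is MP_L = 4.5·L^(-1/2).
A monopolist hires until marginal revenue product equals the wage: MR·MP_L = w.
At L, Q = 9·√L. Substituting and solving: (76 − 9·√L)·4.5·L^(-1/2) = 16.5 gives L = 36.

L* = 36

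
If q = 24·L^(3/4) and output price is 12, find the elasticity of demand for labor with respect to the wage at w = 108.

ε = -4

MP_L = (3/4)·24·L^(-1/4), so P·MP_L = w gives 216·L^(-1/4) = w.
Solving, L(w) = (216/w)^(4). This is a constant-elasticity form: L ∝ w^(−4), so ε = −4.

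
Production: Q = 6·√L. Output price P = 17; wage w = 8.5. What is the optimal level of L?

MP_L = (1/2)·6·L^(-1/2) = 3·L^(-1/2).
Profit maximization for a price taker requires P·MP_L = w: 17·3·L^(-1/2) = 8.5.
So L^(-1/2) = 1/6, which gives L = 36.

L* = 36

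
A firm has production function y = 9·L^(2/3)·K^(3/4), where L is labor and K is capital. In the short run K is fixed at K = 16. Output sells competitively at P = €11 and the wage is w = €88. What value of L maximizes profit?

L* = 216

With K = 16, MP_L = (2/3)·9·L^(-1/3)·16^(3/4) = 48·L^(-1/3).
Profit maximization for a price taker requires P·MP_L = w: 11·48·L^(-1/3) = 88.
So L^(-1/3) = 1/6, which gives L = 216.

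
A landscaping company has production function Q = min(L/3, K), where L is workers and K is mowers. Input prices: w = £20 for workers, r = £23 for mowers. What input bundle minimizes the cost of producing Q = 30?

With a fixed-proportions technology, the cost-minimizing bundle uses no slack in either input: L/3 = K = Q.
So L = 3·30 = 90 and K = 30.

L* = 90, K* = 30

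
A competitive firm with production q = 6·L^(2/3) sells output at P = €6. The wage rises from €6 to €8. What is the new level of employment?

From P·MP_L = w with MP_L = 4·L^(-1/3), the labor demand is L(w) = (24/w)^(3).
At w = 6: L = 64. At w = 8: L = 27.

L* = 27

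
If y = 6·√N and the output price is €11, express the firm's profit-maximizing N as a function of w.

MP_N = (1/2)·6·N^(-1/2) = 3·N^(-1/2).
Setting P·MP_N = w: 33·N^(-1/2) = w.
Solving for N: N^(-1/2) = w/33, so N = (33/w)^(2).

N(w) = 1089/w²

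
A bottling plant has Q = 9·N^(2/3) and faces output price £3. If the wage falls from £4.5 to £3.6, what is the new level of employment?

From P·MP_N = w with MP_N = 6·N^(-1/3), the labor demand is N(w) = (18/w)^(3).
At w = 4.5: N = 64. At w = 3.6: N = 125.

N* = 125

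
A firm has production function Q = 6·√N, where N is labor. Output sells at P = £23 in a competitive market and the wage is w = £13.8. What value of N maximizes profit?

N* = 25

MP_N = (1/2)·6·N^(-1/2) = 3·N^(-1/2).
Profit maximization for a price taker requires P·MP_N = w: 23·3·N^(-1/2) = 13.8.
So N^(-1/2) = 0.2, which gives N = 25.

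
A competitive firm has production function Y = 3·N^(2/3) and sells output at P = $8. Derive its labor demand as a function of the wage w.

N(w) = 4096/w³

MP_N = (2/3)·3·N^(-1/3) = 2·N^(-1/3).
Setting P·MP_N = w: 16·N^(-1/3) = w.
Solving for N: N^(-1/3) = w/16, so N = (16/w)^(3).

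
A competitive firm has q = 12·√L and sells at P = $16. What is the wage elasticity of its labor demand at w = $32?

MP_L = (1/2)·12·L^(-1/2), so P·MP_L = w gives 96·L^(-1/2) = w.
Solving, L(w) = (96/w)^(2). This is a constant-elasticity form: L ∝ w^(−2), so ε = −2.

ε = -2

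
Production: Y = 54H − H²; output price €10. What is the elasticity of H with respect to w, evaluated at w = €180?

ε = -0.5

From P·MP_H = w with MP_H = 54 − 2H, labor demand is H(w) = (54 − w/10)/2.
dH/dw = −1/(20) = -0.05.
At w = 180, H = 18, so ε = (dH/dw)·(w/H) = (-0.05)·(180/18) = -0.5.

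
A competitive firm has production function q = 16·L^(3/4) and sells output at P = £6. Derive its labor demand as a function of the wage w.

MP_L = (3/4)·16·L^(-1/4) = 12·L^(-1/4).
Setting P·MP_L = w: 72·L^(-1/4) = w.
Solving for L: L^(-1/4) = w/72, so L = (72/w)^(4).

L(w) = (72/w)^(4)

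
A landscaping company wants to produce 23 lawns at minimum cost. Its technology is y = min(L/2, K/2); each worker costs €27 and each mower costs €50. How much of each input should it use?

With a fixed-proportions technology, the cost-minimizing bundle uses no slack in either input: L/2 = K/2 = y.
So L = 2·23 = 46 and K = 2·23 = 46.

L* = 46, K* = 46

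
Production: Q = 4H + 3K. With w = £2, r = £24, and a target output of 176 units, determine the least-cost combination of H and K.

The inputs are perfect substitutes, so the firm uses whichever has the lower cost per unit of output.
Cost per unit of output via H is w/4 = 0.5; via K it is r/3 = 8. H is cheaper.
Producing Q = 176 with H alone: H = 44, K = 0.

H* = 44, K* = 0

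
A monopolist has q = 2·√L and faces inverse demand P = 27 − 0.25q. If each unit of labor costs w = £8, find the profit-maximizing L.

Marginal revenue from the inverse demand is MR = 27 − 0.5q.
The marginal product is MP_L = L^(-1/2).
A monopolist hires until marginal revenue product equals the wage: MR·MP_L = w.
At L, q = 2·√L. Substituting and solving: (27 − √L)·L^(-1/2) = 8 gives L = 9.

L* = 9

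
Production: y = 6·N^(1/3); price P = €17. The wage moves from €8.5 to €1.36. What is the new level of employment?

N* = 125

From P·MP_N = w with MP_N = 2·N^(-2/3), the labor demand is N(w) = (34/w)^(3/2).
At w = 8.5: N = 8. At w = 1.36: N = 125.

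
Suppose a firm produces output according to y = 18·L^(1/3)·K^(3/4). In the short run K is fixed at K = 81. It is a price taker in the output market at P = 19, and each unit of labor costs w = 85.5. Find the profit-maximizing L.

With K = 81, MP_L = (1/3)·18·L^(-2/3)·81^(3/4) = 162·L^(-2/3).
Profit maximization for a price taker requires P·MP_L = w: 19·162·L^(-2/3) = 85.5.
So L^(-2/3) = 1/36, which gives L = 216.

L* = 216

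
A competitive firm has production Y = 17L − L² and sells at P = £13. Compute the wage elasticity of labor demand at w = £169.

From P·MP_L = w with MP_L = 17 − 2L, labor demand is L(w) = (17 − w/13)/2.
dL/dw = −1/(26) = -1/26.
At w = 169, L = 2, so ε = (dL/dw)·(w/L) = (-1/26)·(169/2) = -3.25.

ε = -3.25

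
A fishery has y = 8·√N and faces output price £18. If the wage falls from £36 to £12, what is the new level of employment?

From P·MP_N = w with MP_N = 4·N^(-1/2), the labor demand is N(w) = (72/w)^(2).
At w = 36: N = 4. At w = 12: N = 36.

N* = 36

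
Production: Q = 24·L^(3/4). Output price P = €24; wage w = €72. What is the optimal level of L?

MP_L = (3/4)·24·L^(-1/4) = 18·L^(-1/4).
Profit maximization for a price taker requires P·MP_L = w: 24·18·L^(-1/4) = 72.
So L^(-1/4) = 1/6, which gives L = 1296.

L* = 1296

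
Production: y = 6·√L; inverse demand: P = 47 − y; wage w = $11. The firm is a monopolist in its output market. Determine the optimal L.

Marginal revenue from the inverse demand is MR = 47 − 2y.
The marginal product is MP_L = 3·L^(-1/2).
A monopolist hires until marginal revenue product equals the wage: MR·MP_L = w.
At L, y = 6·√L. Substituting and solving: (47 − 12·√L)·3·L^(-1/2) = 11 gives L = 9.

L* = 9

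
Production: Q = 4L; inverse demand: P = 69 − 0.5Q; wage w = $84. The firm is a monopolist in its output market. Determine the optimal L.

L* = 12

Marginal revenue from the inverse demand is MR = 69 − Q.
The marginal product is MP_L = 4.
A monopolist hires until marginal revenue product equals the wage: MR·MP_L = w.
(69 − 4L)·4 = 84, so L = 12.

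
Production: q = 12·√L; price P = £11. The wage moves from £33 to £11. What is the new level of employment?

From P·MP_L = w with MP_L = 6·L^(-1/2), the labor demand is L(w) = (66/w)^(2).
At w = 33: L = 4. At w = 11: L = 36.

L* = 36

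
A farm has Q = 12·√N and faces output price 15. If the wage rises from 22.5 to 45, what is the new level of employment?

N* = 4

From P·MP_N = w with MP_N = 6·N^(-1/2), the labor demand is N(w) = (90/w)^(2).
At w = 22.5: N = 16. At w = 45: N = 4.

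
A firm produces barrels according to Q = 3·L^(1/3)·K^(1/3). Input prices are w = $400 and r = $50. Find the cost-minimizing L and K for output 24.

Cost minimization requires the marginal rate of technical substitution to equal the input-price ratio: MP_L/MP_K = w/r.
Here MP_L/MP_K = (1/3)·(K/L)/(1/3) = (K/L). Setting this equal to 400/50 = 8 gives K = 8L.
Substituting into Q = 24: 3·L^(1/3)·(8L)^(1/3) = 24.
Solving, L = 8 and K = 64.

L* = 8, K* = 64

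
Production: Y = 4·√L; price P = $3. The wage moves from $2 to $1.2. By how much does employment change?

From P·MP_L = w with MP_L = 2·L^(-1/2), the labor demand is L(w) = (6/w)^(2).
At w = 2: L = 9. At w = 1.2: L = 25.
ΔL = 25 − 9 = 16.

ΔL = 16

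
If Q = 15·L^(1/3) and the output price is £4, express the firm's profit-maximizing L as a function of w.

MP_L = (1/3)·15·L^(-2/3) = 5·L^(-2/3).
Setting P·MP_L = w: 20·L^(-2/3) = w.
Solving for L: L^(-2/3) = w/20, so L = (20/w)^(3/2).

L(w) = (20/w)^(3/2)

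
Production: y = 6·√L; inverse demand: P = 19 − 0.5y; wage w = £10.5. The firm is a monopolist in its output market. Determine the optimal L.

Marginal revenue from the inverse demand is MR = 19 − y.
The marginal product is MP_L = 3·L^(-1/2).
A monopolist hires until marginal revenue product equals the wage: MR·MP_L = w.
At L, y = 6·√L. Substituting and solving: (19 − 6·√L)·3·L^(-1/2) = 10.5 gives L = 4.

L* = 4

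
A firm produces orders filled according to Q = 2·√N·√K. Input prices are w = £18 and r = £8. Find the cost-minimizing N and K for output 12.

Cost minimization requires the marginal rate of technical substitution to equal the input-price ratio: MP_N/MP_K = w/r.
Here MP_N/MP_K = (1/2)·(K/N)/(1/2) = (K/N). Setting this equal to 18/8 = 2.25 gives K = 2.25N.
Substituting into Q = 12: 2·N^(1/2)·(2.25N)^(1/2) = 12.
Solving, N = 4 and K = 9.

N* = 4, K* = 9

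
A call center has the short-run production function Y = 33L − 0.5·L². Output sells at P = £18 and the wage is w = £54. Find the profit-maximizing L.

The marginal product of L is MP_L = 33 − L.
A price-taking firm hires until the value of the marginal product equals the wage: P·MP_L = w, so 18·(33 − L) = 54.
Then 33 − L = 3, giving L = 30.

L* = 30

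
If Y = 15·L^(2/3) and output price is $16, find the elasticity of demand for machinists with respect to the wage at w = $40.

MP_L = (2/3)·15·L^(-1/3), so P·MP_L = w gives 160·L^(-1/3) = w.
Solving, L(w) = (160/w)^(3). This is a constant-elasticity form: L ∝ w^(−3), so ε = −3.

ε = -3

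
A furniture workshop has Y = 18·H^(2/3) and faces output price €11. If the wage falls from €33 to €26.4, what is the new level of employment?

From P·MP_H = w with MP_H = 12·H^(-1/3), the labor demand is H(w) = (132/w)^(3).
At w = 33: H = 64. At w = 26.4: H = 125.

H* = 125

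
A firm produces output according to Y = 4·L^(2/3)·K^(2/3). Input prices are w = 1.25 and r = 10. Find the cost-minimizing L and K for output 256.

L* = 64, K* = 8

Cost minimization requires the marginal rate of technical substitution to equal the input-price ratio: MP_L/MP_K = w/r.
Here MP_L/MP_K = (2/3)·(K/L)/(2/3) = (K/L). Setting this equal to 1.25/10 = 0.125 gives K = 0.125L.
Substituting into Y = 256: 4·L^(2/3)·(0.125L)^(2/3) = 256.
Solving, L = 64 and K = 8.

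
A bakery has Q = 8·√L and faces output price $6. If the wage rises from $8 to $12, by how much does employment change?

ΔL = -5

From P·MP_L = w with MP_L = 4·L^(-1/2), the labor demand is L(w) = (24/w)^(2).
At w = 8: L = 9. At w = 12: L = 4.
ΔL = 4 − 9 = -5.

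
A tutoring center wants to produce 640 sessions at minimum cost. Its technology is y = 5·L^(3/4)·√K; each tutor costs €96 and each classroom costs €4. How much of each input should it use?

Cost minimization requires the marginal rate of technical substitution to equal the input-price ratio: MP_L/MP_K = w/r.
Here MP_L/MP_K = (3/4)·(K/L)/(1/2) = 1.5·(K/L). Setting this equal to 96/4 = 24 gives K = 16L.
Substituting into y = 640: 5·L^(3/4)·(16L)^(1/2) = 640.
Solving, L = 16 and K = 256.

L* = 16, K* = 256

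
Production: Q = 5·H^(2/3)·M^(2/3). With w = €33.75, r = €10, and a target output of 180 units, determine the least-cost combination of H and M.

Cost minimization requires the marginal rate of technical substitution to equal the input-price ratio: MP_H/MP_M = w/r.
Here MP_H/MP_M = (2/3)·(M/H)/(2/3) = (M/H). Setting this equal to 33.75/10 = 3.375 gives M = 3.375H.
Substituting into Q = 180: 5·H^(2/3)·(3.375H)^(2/3) = 180.
Solving, H = 8 and M = 27.

H* = 8, M* = 27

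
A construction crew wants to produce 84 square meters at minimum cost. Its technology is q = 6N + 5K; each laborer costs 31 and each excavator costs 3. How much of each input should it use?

N* = 0, K* = 16.8

The inputs are perfect substitutes, so the firm uses whichever has the lower cost per unit of output.
Cost per unit of output via N is w/6 = 31/6; via K it is r/5 = 0.6. K is cheaper.
Producing q = 84 with K alone: N = 0, K = 16.8.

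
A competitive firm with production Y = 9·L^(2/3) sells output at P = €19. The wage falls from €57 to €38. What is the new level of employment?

From P·MP_L = w with MP_L = 6·L^(-1/3), the labor demand is L(w) = (114/w)^(3).
At w = 57: L = 8. At w = 38: L = 27.

L* = 27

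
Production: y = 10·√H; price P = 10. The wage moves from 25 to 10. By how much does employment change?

ΔH = 21

From P·MP_H = w with MP_H = 5·H^(-1/2), the labor demand is H(w) = (50/w)^(2).
At w = 25: H = 4. At w = 10: H = 25.
ΔH = 25 − 4 = 21.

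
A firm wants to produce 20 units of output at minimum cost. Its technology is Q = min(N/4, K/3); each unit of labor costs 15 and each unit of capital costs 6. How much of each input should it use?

N* = 80, K* = 60

With a fixed-proportions technology, the cost-minimizing bundle uses no slack in either input: N/4 = K/3 = Q.
So N = 4·20 = 80 and K = 3·20 = 60.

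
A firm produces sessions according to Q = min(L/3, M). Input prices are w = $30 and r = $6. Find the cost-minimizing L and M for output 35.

With a fixed-proportions technology, the cost-minimizing bundle uses no slack in either input: L/3 = M = Q.
So L = 3·35 = 105 and M = 35.

L* = 105, M* = 35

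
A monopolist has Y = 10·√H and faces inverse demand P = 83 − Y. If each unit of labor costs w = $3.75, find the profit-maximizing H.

H* = 16

Marginal revenue from the inverse demand is MR = 83 − 2Y.
The marginal product is MP_H = 5·H^(-1/2).
A monopolist hires until marginal revenue product equals the wage: MR·MP_H = w.
At H, Y = 10·√H. Substituting and solving: (83 − 20·√H)·5·H^(-1/2) = 3.75 gives H = 16.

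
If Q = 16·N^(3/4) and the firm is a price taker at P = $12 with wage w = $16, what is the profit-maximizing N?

MP_N = (3/4)·16·N^(-1/4) = 12·N^(-1/4).
Profit maximization for a price taker requires P·MP_N = w: 12·12·N^(-1/4) = 16.
So N^(-1/4) = 1/9, which gives N = 6561.

N* = 6561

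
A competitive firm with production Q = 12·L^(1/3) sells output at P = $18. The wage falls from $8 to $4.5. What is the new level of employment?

From P·MP_L = w with MP_L = 4·L^(-2/3), the labor demand is L(w) = (72/w)^(3/2).
At w = 8: L = 27. At w = 4.5: L = 64.

L* = 64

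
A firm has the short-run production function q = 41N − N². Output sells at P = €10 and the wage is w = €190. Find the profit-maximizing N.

The marginal product of N is MP_N = 41 − 2N.
A price-taking firm hires until the value of the marginal product equals the wage: P·MP_N = w, so 10·(41 − 2N) = 190.
Then 41 − 2N = 19, giving N = 11.

N* = 11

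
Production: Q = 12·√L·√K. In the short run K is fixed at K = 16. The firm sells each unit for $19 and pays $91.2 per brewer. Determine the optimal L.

L* = 25

With K = 16, MP_L = (1/2)·12·L^(-1/2)·16^(1/2) = 24·L^(-1/2).
Profit maximization for a price taker requires P·MP_L = w: 19·24·L^(-1/2) = 91.2.
So L^(-1/2) = 0.2, which gives L = 25.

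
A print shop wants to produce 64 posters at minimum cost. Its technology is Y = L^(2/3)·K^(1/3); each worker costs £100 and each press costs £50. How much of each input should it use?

Cost minimization requires the marginal rate of technical substitution to equal the input-price ratio: MP_L/MP_K = w/r.
Here MP_L/MP_K = (2/3)·(K/L)/(1/3) = 2·(K/L). Setting this equal to 100/50 = 2 gives K = L.
Substituting into Y = 64: L^(2/3)·(L)^(1/3) = 64.
Solving, L = 64 and K = 64.

L* = 64, K* = 64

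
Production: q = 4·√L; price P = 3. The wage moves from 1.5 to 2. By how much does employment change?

From P·MP_L = w with MP_L = 2·L^(-1/2), the labor demand is L(w) = (6/w)^(2).
At w = 1.5: L = 16. At w = 2: L = 9.
ΔL = 9 − 16 = -7.

ΔL = -7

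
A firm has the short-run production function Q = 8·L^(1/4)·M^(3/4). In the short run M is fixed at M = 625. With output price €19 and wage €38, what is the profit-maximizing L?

L* = 625

With M = 625, MP_L = (1/4)·8·L^(-3/4)·625^(3/4) = 250·L^(-3/4).
Profit maximization for a price taker requires P·MP_L = w: 19·250·L^(-3/4) = 38.
So L^(-3/4) = 0.008, which gives L = 625.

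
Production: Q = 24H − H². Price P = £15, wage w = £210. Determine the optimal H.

The marginal product of H is MP_H = 24 − 2H.
A price-taking firm hires until the value of the marginal product equals the wage: P·MP_H = w, so 15·(24 − 2H) = 210.
Then 24 − 2H = 14, giving H = 5.

H* = 5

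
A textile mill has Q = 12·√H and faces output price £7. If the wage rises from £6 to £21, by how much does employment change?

ΔH = -45

From P·MP_H = w with MP_H = 6·H^(-1/2), the labor demand is H(w) = (42/w)^(2).
At w = 6: H = 49. At w = 21: H = 4.
ΔH = 4 − 49 = -45.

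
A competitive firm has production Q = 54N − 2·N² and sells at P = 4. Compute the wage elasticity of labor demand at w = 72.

ε = -0.5

From P·MP_N = w with MP_N = 54 − 4N, labor demand is N(w) = (54 − w/4)/4.
dN/dw = −1/(16) = -0.0625.
At w = 72, N = 9, so ε = (dN/dw)·(w/N) = (-0.0625)·(72/9) = -0.5.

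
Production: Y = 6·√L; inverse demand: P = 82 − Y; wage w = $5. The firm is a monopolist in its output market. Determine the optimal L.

Marginal revenue from the inverse demand is MR = 82 − 2Y.
The marginal product is MP_L = 3·L^(-1/2).
A monopolist hires until marginal revenue product equals the wage: MR·MP_L = w.
At L, Y = 6·√L. Substituting and solving: (82 − 12·√L)·3·L^(-1/2) = 5 gives L = 36.

L* = 36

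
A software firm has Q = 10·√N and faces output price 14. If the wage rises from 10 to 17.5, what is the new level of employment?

From P·MP_N = w with MP_N = 5·N^(-1/2), the labor demand is N(w) = (70/w)^(2).
At w = 10: N = 49. At w = 17.5: N = 16.

N* = 16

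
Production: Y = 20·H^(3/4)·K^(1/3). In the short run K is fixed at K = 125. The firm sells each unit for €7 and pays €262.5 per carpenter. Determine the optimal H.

H* = 16

With K = 125, MP_H = (3/4)·20·H^(-1/4)·125^(1/3) = 75·H^(-1/4).
Profit maximization for a price taker requires P·MP_H = w: 7·75·H^(-1/4) = 262.5.
So H^(-1/4) = 0.5, which gives H = 16.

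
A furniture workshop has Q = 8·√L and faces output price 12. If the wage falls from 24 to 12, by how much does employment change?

From P·MP_L = w with MP_L = 4·L^(-1/2), the labor demand is L(w) = (48/w)^(2).
At w = 24: L = 4. At w = 12: L = 16.
ΔL = 16 − 4 = 12.

ΔL = 12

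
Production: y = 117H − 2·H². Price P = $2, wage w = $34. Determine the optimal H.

H* = 25

The marginal product of H is MP_H = 117 − 4H.
A price-taking firm hires until the value of the marginal product equals the wage: P·MP_H = w, so 2·(117 − 4H) = 34.
Then 117 − 4H = 17, giving H = 25.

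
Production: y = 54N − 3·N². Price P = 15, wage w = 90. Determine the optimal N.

The marginal product of N is MP_N = 54 − 6N.
A price-taking firm hires until the value of the marginal product equals the wage: P·MP_N = w, so 15·(54 − 6N) = 90.
Then 54 − 6N = 6, giving N = 8.

N* = 8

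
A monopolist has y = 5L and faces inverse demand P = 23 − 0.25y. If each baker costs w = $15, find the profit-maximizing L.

L* = 8

Marginal revenue from the inverse demand is MR = 23 − 0.5y.
The marginal product is MP_L = 5.
A monopolist hires until marginal revenue product equals the wage: MR·MP_L = w.
(23 − 2.5L)·5 = 15, so L = 8.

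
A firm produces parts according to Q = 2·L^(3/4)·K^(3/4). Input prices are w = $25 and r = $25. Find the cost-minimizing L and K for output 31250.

L* = 625, K* = 625

Cost minimization requires the marginal rate of technical substitution to equal the input-price ratio: MP_L/MP_K = w/r.
Here MP_L/MP_K = (3/4)·(K/L)/(3/4) = (K/L). Setting this equal to 25/25 = 1 gives K = L.
Substituting into Q = 31250: 2·L^(3/4)·(L)^(3/4) = 31250.
Solving, L = 625 and K = 625.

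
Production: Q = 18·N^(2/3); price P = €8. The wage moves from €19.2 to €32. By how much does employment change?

From P·MP_N = w with MP_N = 12·N^(-1/3), the labor demand is N(w) = (96/w)^(3).
At w = 19.2: N = 125. At w = 32: N = 27.
ΔN = 27 − 125 = -98.

ΔN = -98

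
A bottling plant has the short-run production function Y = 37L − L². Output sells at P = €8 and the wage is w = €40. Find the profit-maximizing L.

L* = 16

The marginal product of L is MP_L = 37 − 2L.
A price-taking firm hires until the value of the marginal product equals the wage: P·MP_L = w, so 8·(37 − 2L) = 40.
Then 37 − 2L = 5, giving L = 16.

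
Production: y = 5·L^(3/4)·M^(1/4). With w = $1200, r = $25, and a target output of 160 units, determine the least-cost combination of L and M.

L* = 16, M* = 256

Cost minimization requires the marginal rate of technical substitution to equal the input-price ratio: MP_L/MP_M = w/r.
Here MP_L/MP_M = (3/4)·(M/L)/(1/4) = 3·(M/L). Setting this equal to 1200/25 = 48 gives M = 16L.
Substituting into y = 160: 5·L^(3/4)·(16L)^(1/4) = 160.
Solving, L = 16 and M = 256.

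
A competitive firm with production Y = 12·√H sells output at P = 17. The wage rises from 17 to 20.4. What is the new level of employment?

From P·MP_H = w with MP_H = 6·H^(-1/2), the labor demand is H(w) = (102/w)^(2).
At w = 17: H = 36. At w = 20.4: H = 25.

H* = 25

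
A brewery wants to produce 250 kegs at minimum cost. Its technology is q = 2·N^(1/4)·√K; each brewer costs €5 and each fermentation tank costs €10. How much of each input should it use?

N* = 625, K* = 625

Cost minimization requires the marginal rate of technical substitution to equal the input-price ratio: MP_N/MP_K = w/r.
Here MP_N/MP_K = (1/4)·(K/N)/(1/2) = 0.5·(K/N). Setting this equal to 5/10 = 0.5 gives K = N.
Substituting into q = 250: 2·N^(1/4)·(N)^(1/2) = 250.
Solving, N = 625 and K = 625.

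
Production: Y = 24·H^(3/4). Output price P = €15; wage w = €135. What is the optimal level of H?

H* = 16

MP_H = (3/4)·24·H^(-1/4) = 18·H^(-1/4).
Profit maximization for a price taker requires P·MP_H = w: 15·18·H^(-1/4) = 135.
So H^(-1/4) = 0.5, which gives H = 16.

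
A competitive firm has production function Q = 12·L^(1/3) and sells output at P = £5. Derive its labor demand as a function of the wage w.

L(w) = (20/w)^(3/2)

MP_L = (1/3)·12·L^(-2/3) = 4·L^(-2/3).
Setting P·MP_L = w: 20·L^(-2/3) = w.
Solving for L: L^(-2/3) = w/20, so L = (20/w)^(3/2).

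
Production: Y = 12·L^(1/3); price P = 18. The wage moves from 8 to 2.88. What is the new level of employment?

From P·MP_L = w with MP_L = 4·L^(-2/3), the labor demand is L(w) = (72/w)^(3/2).
At w = 8: L = 27. At w = 2.88: L = 125.

L* = 125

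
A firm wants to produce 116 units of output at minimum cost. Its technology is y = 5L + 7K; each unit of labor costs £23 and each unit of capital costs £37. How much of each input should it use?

The inputs are perfect substitutes, so the firm uses whichever has the lower cost per unit of output.
Cost per unit of output via L is w/5 = 4.6; via K it is r/7 = 37/7. L is cheaper.
Producing y = 116 with L alone: L = 23.2, K = 0.

L* = 23.2, K* = 0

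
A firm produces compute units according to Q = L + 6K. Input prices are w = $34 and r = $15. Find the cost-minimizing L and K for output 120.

L* = 0, K* = 20

The inputs are perfect substitutes, so the firm uses whichever has the lower cost per unit of output.
Cost per unit of output via L is 34; via K it is 2.5. K is cheaper.
Producing Q = 120 with K alone: L = 0, K = 20.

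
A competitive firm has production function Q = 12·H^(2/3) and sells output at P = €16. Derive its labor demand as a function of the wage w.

H(w) = 2097152/w³

MP_H = (2/3)·12·H^(-1/3) = 8·H^(-1/3).
Setting P·MP_H = w: 128·H^(-1/3) = w.
Solving for H: H^(-1/3) = w/128, so H = (128/w)^(3).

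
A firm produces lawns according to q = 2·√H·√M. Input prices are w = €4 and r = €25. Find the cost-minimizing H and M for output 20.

Cost minimization requires the marginal rate of technical substitution to equal the input-price ratio: MP_H/MP_M = w/r.
Here MP_H/MP_M = (1/2)·(M/H)/(1/2) = (M/H). Setting this equal to 4/25 = 0.16 gives M = 0.16H.
Substituting into q = 20: 2·H^(1/2)·(0.16H)^(1/2) = 20.
Solving, H = 25 and M = 4.

H* = 25, M* = 4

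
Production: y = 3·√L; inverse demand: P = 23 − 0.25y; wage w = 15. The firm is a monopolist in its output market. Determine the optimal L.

Marginal revenue from the inverse demand is MR = 23 − 0.5y.
The marginal product is MP_L = 1.5·L^(-1/2).
A monopolist hires until marginal revenue product equals the wage: MR·MP_L = w.
At L, y = 3·√L. Substituting and solving: (23 − 1.5·√L)·1.5·L^(-1/2) = 15 gives L = 4.

L* = 4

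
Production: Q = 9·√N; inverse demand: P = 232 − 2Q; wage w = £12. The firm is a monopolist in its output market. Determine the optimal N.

N* = 36

Marginal revenue from the inverse demand is MR = 232 − 4Q.
The marginal product is MP_N = 4.5·N^(-1/2).
A monopolist hires until marginal revenue product equals the wage: MR·MP_N = w.
At N, Q = 9·√N. Substituting and solving: (232 − 36·√N)·4.5·N^(-1/2) = 12 gives N = 36.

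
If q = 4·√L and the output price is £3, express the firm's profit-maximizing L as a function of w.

MP_L = (1/2)·4·L^(-1/2) = 2·L^(-1/2).
Setting P·MP_L = w: 6·L^(-1/2) = w.
Solving for L: L^(-1/2) = w/6, so L = (6/w)^(2).

L(w) = 36/w²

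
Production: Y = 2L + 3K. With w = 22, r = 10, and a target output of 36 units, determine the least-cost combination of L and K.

L* = 0, K* = 12

The inputs are perfect substitutes, so the firm uses whichever has the lower cost per unit of output.
Cost per unit of output via L is w/2 = 11; via K it is r/3 = 10/3. K is cheaper.
Producing Y = 36 with K alone: L = 0, K = 12.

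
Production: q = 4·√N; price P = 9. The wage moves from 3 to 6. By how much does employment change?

ΔN = -27

From P·MP_N = w with MP_N = 2·N^(-1/2), the labor demand is N(w) = (18/w)^(2).
At w = 3: N = 36. At w = 6: N = 9.
ΔN = 9 − 36 = -27.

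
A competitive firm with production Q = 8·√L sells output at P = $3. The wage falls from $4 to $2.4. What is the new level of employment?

L* = 25

From P·MP_L = w with MP_L = 4·L^(-1/2), the labor demand is L(w) = (12/w)^(2).
At w = 4: L = 9. At w = 2.4: L = 25.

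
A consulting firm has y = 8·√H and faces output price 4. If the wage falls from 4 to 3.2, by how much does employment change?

ΔH = 9

From P·MP_H = w with MP_H = 4·H^(-1/2), the labor demand is H(w) = (16/w)^(2).
At w = 4: H = 16. At w = 3.2: H = 25.
ΔH = 25 − 16 = 9.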